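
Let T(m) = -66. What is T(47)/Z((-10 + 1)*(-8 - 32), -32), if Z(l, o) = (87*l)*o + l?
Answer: 1/15180 ≈ 6.5876e-5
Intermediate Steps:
Z(l, o) = l + 87*l*o (Z(l, o) = 87*l*o + l = l + 87*l*o)
T(47)/Z((-10 + 1)*(-8 - 32), -32) = -66*1/((1 + 87*(-32))*(-10 + 1)*(-8 - 32)) = -66*1/(360*(1 - 2784)) = -66/(360*(-2783)) = -66/(-1001880) = -66*(-1/1001880) = 1/15180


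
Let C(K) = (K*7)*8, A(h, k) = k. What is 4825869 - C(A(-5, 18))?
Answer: 4824861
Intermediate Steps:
C(K) = 56*K (C(K) = (7*K)*8 = 56*K)
4825869 - C(A(-5, 18)) = 4825869 - 56*18 = 4825869 - 1*1008 = 4825869 - 1008 = 4824861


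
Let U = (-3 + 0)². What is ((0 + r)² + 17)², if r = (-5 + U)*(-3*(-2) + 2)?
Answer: 1083681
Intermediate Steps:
U = 9 (U = (-3)² = 9)
r = 32 (r = (-5 + 9)*(-3*(-2) + 2) = 4*(6 + 2) = 4*8 = 32)
((0 + r)² + 17)² = ((0 + 32)² + 17)² = (32² + 17)² = (1024 + 17)² = 1041² = 1083681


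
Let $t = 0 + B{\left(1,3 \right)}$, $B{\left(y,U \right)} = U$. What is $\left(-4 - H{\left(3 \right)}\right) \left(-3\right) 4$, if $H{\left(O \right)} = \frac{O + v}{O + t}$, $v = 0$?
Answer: $54$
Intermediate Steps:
$t = 3$ ($t = 0 + 3 = 3$)
$H{\left(O \right)} = \frac{O}{3 + O}$ ($H{\left(O \right)} = \frac{O + 0}{O + 3} = \frac{O}{3 + O}$)
$\left(-4 - H{\left(3 \right)}\right) \left(-3\right) 4 = \left(-4 - \frac{3}{3 + 3}\right) \left(-3\right) 4 = \left(-4 - \frac{3}{6}\right) \left(-3\right) 4 = \left(-4 - 3 \cdot \frac{1}{6}\right) \left(-3\right) 4 = \left(-4 - \frac{1}{2}\right) \left(-3\right) 4 = \left(- \frac{9}{2}\right) \left(-3\right) 4 = \frac{27}{2} \cdot 4 = 54$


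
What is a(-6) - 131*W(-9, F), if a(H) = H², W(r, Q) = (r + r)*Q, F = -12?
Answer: -28260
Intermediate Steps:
W(r, Q) = 2*Q*r (W(r, Q) = (2*r)*Q = 2*Q*r)
a(-6) - 131*W(-9, F) = (-6)² - 262*(-12)*(-9) = 36 - 131*216 = 36 - 28296 = -28260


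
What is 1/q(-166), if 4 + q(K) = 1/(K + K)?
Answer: -332/1329 ≈ -0.24981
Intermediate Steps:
q(K) = -4 + 1/(2*K) (q(K) = -4 + 1/(K + K) = -4 + 1/(2*K))
1/q(-166) = 1/(-4 + (½)/(-166)) = 1/(-4 + (½)*(-1/166)) = 1/(-4 - 1/332) = 1/(-1329/332) = -332/1329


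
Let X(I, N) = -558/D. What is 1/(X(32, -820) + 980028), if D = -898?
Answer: 449/440032851 ≈ 1.0204e-6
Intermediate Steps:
X(I, N) = 279/449 (X(I, N) = -558/(-898) = -558*(-1/898) = 279/449)
1/(X(32, -820) + 980028) = 1/(279/449 + 980028) = 1/(440032851/449) = 449/440032851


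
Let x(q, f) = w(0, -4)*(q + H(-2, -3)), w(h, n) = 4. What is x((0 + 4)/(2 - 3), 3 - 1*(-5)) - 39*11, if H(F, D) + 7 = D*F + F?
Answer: -457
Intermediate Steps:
H(F, D) = -7 + F + D*F (H(F, D) = -7 + (D*F + F) = -7 + (F + D*F) = -7 + F + D*F)
x(q, f) = -12 + 4*q (x(q, f) = 4*(q + (-7 - 2 - 3*(-2))) = 4*(q + (-7 - 2 + 6)) = 4*(q - 3) = 4*(-3 + q) = -12 + 4*q)
x((0 + 4)/(2 - 3), 3 - 1*(-5)) - 39*11 = (-12 + 4*((0 + 4)/(2 - 3))) - 39*11 = (-12 + 4*(4/(-1))) - 429 = (-12 + 4*(4*(-1))) - 429 = (-12 + 4*(-4)) - 429 = (-12 - 16) - 429 = -28 - 429 = -457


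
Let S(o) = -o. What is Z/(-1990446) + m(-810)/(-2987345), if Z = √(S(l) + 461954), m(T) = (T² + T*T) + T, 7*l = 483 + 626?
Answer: -262278/597469 - √22627983/13933122 ≈ -0.43932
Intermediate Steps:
l = 1109/7 (l = (483 + 626)/7 = (⅐)*1109 = 1109/7 ≈ 158.43)
m(T) = T + 2*T² (m(T) = (T² + T²) + T = 2*T² + T = T + 2*T²)
Z = √22627983/7 (Z = √(-1*1109/7 + 461954) = √(-1109/7 + 461954) = √(3232569/7) = √22627983/7 ≈ 679.56)
Z/(-1990446) + m(-810)/(-2987345) = (√22627983/7)/(-1990446) - 810*(1 + 2*(-810))/(-2987345) = (√22627983/7)*(-1/1990446) - 810*(1 - 1620)*(-1/2987345) = -√22627983/13933122 - 810*(-1619)*(-1/2987345) = -√22627983/13933122 + 1311390*(-1/2987345) = -√22627983/13933122 - 262278/597469 = -262278/597469 - √22627983/13933122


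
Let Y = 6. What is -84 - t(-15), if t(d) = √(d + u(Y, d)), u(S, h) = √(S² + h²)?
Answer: -84 - √(-15 + 3*√29) ≈ -85.075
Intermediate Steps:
t(d) = √(d + √(36 + d²)) (t(d) = √(d + √(6² + d²)) = √(d + √(36 + d²)))
-84 - t(-15) = -84 - √(-15 + √(36 + (-15)²)) = -84 - √(-15 + √(36 + 225)) = -84 - √(-15 + √261) = -84 - √(-15 + 3*√29)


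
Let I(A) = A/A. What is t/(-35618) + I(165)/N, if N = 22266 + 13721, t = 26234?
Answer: -472023670/640892483 ≈ -0.73651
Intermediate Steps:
N = 35987
I(A) = 1
t/(-35618) + I(165)/N = 26234/(-35618) + 1/35987 = 26234*(-1/35618) + 1*(1/35987) = -13117/17809 + 1/35987 = -472023670/640892483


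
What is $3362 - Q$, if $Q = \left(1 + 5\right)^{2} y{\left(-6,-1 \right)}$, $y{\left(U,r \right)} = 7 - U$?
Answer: $2894$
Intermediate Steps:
$Q = 468$ ($Q = \left(1 + 5\right)^{2} \left(7 - -6\right) = 6^{2} \left(7 + 6\right) = 36 \cdot 13 = 468$)
$3362 - Q = 3362 - 468 = 2894$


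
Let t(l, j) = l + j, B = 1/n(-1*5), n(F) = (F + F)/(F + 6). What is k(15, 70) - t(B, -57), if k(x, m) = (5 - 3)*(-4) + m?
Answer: 1191/10 ≈ 119.10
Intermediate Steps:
n(F) = 2*F/(6 + F) (n(F) = (2*F)/(6 + F) = 2*F/(6 + F))
B = -⅒ (B = 1/(2*(-1*5)/(6 - 1*5)) = 1/(2*(-5)/(6 - 5)) = 1/(2*(-5)/1) = 1/(2*(-5)*1) = 1/(-10) = -⅒ ≈ -0.10000)
k(x, m) = -8 + m (k(x, m) = 2*(-4) + m = -8 + m)
t(l, j) = j + l
k(15, 70) - t(B, -57) = (-8 + 70) - (-57 - ⅒) = 62 - 1*(-571/10) = 62 + 571/10 = 1191/10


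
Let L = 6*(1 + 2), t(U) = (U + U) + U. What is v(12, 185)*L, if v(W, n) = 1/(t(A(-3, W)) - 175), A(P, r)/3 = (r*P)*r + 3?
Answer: -9/2018 ≈ -0.0044599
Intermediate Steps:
A(P, r) = 9 + 3*P*r**2 (A(P, r) = 3*((r*P)*r + 3) = 3*((P*r)*r + 3) = 3*(P*r**2 + 3) = 3*(3 + P*r**2) = 9 + 3*P*r**2)
t(U) = 3*U (t(U) = 2*U + U = 3*U)
v(W, n) = 1/(-148 - 27*W**2) (v(W, n) = 1/(3*(9 + 3*(-3)*W**2) - 175) = 1/(3*(9 - 9*W**2) - 175) = 1/((27 - 27*W**2) - 175) = 1/(-148 - 27*W**2))
L = 18 (L = 6*3 = 18)
v(12, 185)*L = -1/(148 + 27*12**2)*18 = -1/(148 + 27*144)*18 = -1/(148 + 3888)*18 = -1/4036*18 = -9/2018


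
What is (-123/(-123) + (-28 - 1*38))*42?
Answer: -2730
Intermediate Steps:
(-123/(-123) + (-28 - 1*38))*42 = (-123*(-1/123) + (-28 - 38))*42 = (1 - 66)*42 = -65*42 = -2730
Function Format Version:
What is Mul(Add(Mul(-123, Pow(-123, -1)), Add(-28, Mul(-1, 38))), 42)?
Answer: -2730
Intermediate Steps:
Mul(Add(Mul(-123, Pow(-123, -1)), Add(-28, Mul(-1, 38))), 42) = Mul(Add(Mul(-123, Rational(-1, 123)), Add(-28, -38)), 42) = Mul(Add(1, -66), 42) = Mul(-65, 42) = -2730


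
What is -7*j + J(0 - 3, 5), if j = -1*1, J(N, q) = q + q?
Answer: 17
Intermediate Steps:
J(N, q) = 2*q
j = -1
-7*j + J(0 - 3, 5) = -7*(-1) + 2*5 = 7 + 10 = 17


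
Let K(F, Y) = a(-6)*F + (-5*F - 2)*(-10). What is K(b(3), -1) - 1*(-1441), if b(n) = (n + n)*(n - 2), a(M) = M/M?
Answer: 1767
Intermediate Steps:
a(M) = 1
b(n) = 2*n*(-2 + n) (b(n) = (2*n)*(-2 + n) = 2*n*(-2 + n))
K(F, Y) = 20 + 51*F (K(F, Y) = 1*F + (-5*F - 2)*(-10) = F + (-2 - 5*F)*(-10) = F + (20 + 50*F) = 20 + 51*F)
K(b(3), -1) - 1*(-1441) = (20 + 51*(2*3*(-2 + 3))) - 1*(-1441) = (20 + 51*(2*3*1)) + 1441 = (20 + 51*6) + 1441 = (20 + 306) + 1441 = 326 + 1441 = 1767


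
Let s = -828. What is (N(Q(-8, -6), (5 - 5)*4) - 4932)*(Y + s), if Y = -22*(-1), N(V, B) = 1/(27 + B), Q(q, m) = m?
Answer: 107329378/27 ≈ 3.9752e+6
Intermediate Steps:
Y = 22
(N(Q(-8, -6), (5 - 5)*4) - 4932)*(Y + s) = (1/(27 + (5 - 5)*4) - 4932)*(22 - 828) = (1/(27 + 0*4) - 4932)*(-806) = (1/(27 + 0) - 4932)*(-806) = (1/27 - 4932)*(-806) = -133163/27*(-806) = 107329378/27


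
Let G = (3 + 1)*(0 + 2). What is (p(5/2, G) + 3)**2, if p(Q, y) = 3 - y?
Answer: 4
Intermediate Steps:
G = 8 (G = 4*2 = 8)
(p(5/2, G) + 3)**2 = ((3 - 1*8) + 3)**2 = ((3 - 8) + 3)**2 = (-5 + 3)**2 = (-2)**2 = 4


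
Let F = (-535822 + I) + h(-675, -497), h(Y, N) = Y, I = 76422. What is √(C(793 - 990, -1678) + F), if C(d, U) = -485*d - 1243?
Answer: I*√365773 ≈ 604.79*I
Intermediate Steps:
C(d, U) = -1243 - 485*d
F = -460075 (F = (-535822 + 76422) - 675 = -459400 - 675 = -460075)
√(C(793 - 990, -1678) + F) = √((-1243 - 485*(793 - 990)) - 460075) = √((-1243 - 485*(-197)) - 460075) = √((-1243 + 95545) - 460075) = √(94302 - 460075) = √(-365773) = I*√365773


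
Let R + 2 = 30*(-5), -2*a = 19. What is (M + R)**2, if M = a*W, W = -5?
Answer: 43681/4 ≈ 10920.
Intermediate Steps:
a = -19/2 (a = -1/2*19 = -19/2 ≈ -9.5000)
M = 95/2 (M = -19/2*(-5) = 95/2 ≈ 47.500)
R = -152 (R = -2 + 30*(-5) = -2 - 150 = -152)
(M + R)**2 = (95/2 - 152)**2 = (-209/2)**2 = 43681/4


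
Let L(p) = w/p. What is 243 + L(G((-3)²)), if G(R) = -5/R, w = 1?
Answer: 1206/5 ≈ 241.20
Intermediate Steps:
L(p) = 1/p
243 + L(G((-3)²)) = 243 + 1/(-5/((-3)²)) = 243 + 1/(-5/9) = 243 - 9/5 = 1206/5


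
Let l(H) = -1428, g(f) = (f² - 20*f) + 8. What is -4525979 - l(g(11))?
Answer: -4524551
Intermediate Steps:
g(f) = 8 + f² - 20*f
-4525979 - l(g(11)) = -4525979 - 1*(-1428) = -4525979 + 1428 = -4524551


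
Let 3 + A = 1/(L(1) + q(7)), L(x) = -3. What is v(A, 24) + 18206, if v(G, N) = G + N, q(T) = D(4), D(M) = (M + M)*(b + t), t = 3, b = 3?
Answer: 820216/45 ≈ 18227.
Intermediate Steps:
D(M) = 12*M (D(M) = (M + M)*(3 + 3) = (2*M)*6 = 12*M)
q(T) = 48 (q(T) = 12*4 = 48)
A = -134/45 (A = -3 + 1/(-3 + 48) = -3 + 1/45 = -134/45 ≈ -2.9778)
v(A, 24) + 18206 = (-134/45 + 24) + 18206 = 946/45 + 18206 = 820216/45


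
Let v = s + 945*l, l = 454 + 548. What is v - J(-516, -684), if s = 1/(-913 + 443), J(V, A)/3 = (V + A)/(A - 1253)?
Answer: 862037493163/910390 ≈ 9.4689e+5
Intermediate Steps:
l = 1002
J(V, A) = 3*(A + V)/(-1253 + A) (J(V, A) = 3*((V + A)/(A - 1253)) = 3*((A + V)/(-1253 + A)) = 3*(A + V)/(-1253 + A))
s = -1/470 (s = 1/(-470) = -1/470 ≈ -0.0021277)
v = 445038299/470 (v = -1/470 + 945*1002 = -1/470 + 946890 = 445038299/470 ≈ 9.4689e+5)
v - J(-516, -684) = 445038299/470 - 3*(-684 - 516)/(-1253 - 684) = 445038299/470 - 3*(-1200)/(-1937) = 445038299/470 - 3*(-1)*(-1200)/1937 = 445038299/470 - 1*3600/1937 = 445038299/470 - 3600/1937 = 862037493163/910390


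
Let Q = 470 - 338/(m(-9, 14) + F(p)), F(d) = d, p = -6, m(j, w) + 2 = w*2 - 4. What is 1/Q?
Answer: 8/3591 ≈ 0.0022278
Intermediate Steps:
m(j, w) = -6 + 2*w (m(j, w) = -2 + (w*2 - 4) = -2 + (2*w - 4) = -2 + (-4 + 2*w) = -6 + 2*w)
Q = 3591/8 (Q = 470 - 338/((-6 + 2*14) - 6) = 470 - 338/((-6 + 28) - 6) = 470 - 338/(22 - 6) = 470 - 338/16 = 470 + (1/16)*(-338) = 470 - 169/8 = 3591/8 ≈ 448.88)
1/Q = 1/(3591/8) = 8/3591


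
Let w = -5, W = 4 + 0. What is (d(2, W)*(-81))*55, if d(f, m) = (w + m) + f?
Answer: -4455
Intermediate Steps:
W = 4
d(f, m) = -5 + f + m (d(f, m) = (-5 + m) + f = -5 + f + m)
(d(2, W)*(-81))*55 = ((-5 + 2 + 4)*(-81))*55 = (1*(-81))*55 = -81*55 = -4455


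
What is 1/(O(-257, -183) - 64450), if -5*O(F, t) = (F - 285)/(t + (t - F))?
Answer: -545/35125792 ≈ -1.5516e-5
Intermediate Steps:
O(F, t) = -(-285 + F)/(5*(-F + 2*t)) (O(F, t) = -(F - 285)/(5*(t + (t - F))) = -(-285 + F)/(5*(-F + 2*t)))
1/(O(-257, -183) - 64450) = 1/((-285 - 257)/(5*(-257 - 2*(-183))) - 64450) = 1/((1/5)*(-542)/(-257 + 366) - 64450) = 1/((1/5)*(-542)/109 - 64450) = 1/((1/5)*(1/109)*(-542) - 64450) = 1/(-542/545 - 64450) = 1/(-35125792/545) = -545/35125792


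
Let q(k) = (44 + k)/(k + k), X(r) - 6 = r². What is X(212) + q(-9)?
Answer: 809065/18 ≈ 44948.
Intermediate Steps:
X(r) = 6 + r²
q(k) = (44 + k)/(2*k) (q(k) = (44 + k)/((2*k)) = (44 + k)*(1/(2*k)) = (44 + k)/(2*k))
X(212) + q(-9) = (6 + 212²) + (½)*(44 - 9)/(-9) = (6 + 44944) + (½)*(-⅑)*35 = 44950 - 35/18 = 809065/18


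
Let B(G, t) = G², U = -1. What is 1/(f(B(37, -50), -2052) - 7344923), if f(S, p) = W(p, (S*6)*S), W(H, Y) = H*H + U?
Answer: -1/3134220 ≈ -3.1906e-7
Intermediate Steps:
W(H, Y) = -1 + H² (W(H, Y) = H*H - 1 = H² - 1 = -1 + H²)
f(S, p) = -1 + p²
1/(f(B(37, -50), -2052) - 7344923) = 1/((-1 + (-2052)²) - 7344923) = 1/((-1 + 4210704) - 7344923) = 1/(4210703 - 7344923) = 1/(-3134220) = -1/3134220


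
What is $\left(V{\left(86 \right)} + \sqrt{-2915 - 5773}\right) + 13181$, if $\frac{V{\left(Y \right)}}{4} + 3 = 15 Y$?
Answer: $18329 + 4 i \sqrt{543} \approx 18329.0 + 93.209 i$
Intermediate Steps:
$V{\left(Y \right)} = -12 + 60 Y$ ($V{\left(Y \right)} = -12 + 4 \cdot 15 Y = -12 + 60 Y$)
$\left(V{\left(86 \right)} + \sqrt{-2915 - 5773}\right) + 13181 = \left(\left(-12 + 60 \cdot 86\right) + \sqrt{-2915 - 5773}\right) + 13181 = \left(\left(-12 + 5160\right) + \sqrt{-8688}\right) + 13181 = \left(5148 + 4 i \sqrt{543}\right) + 13181 = 18329 + 4 i \sqrt{543}$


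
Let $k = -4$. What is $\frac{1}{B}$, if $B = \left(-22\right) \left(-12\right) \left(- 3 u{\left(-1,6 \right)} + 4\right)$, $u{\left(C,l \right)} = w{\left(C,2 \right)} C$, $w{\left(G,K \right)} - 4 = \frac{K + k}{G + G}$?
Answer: $\frac{1}{5016} \approx 0.00019936$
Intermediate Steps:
$w{\left(G,K \right)} = 4 + \frac{-4 + K}{2 G}$ ($w{\left(G,K \right)} = 4 + \frac{K - 4}{G + G} = 4 + \frac{-4 + K}{2 G}$)
$u{\left(C,l \right)} = -1 + 4 C$ ($u{\left(C,l \right)} = \frac{-4 + 2 + 8 C}{2 C} C = \frac{-2 + 8 C}{2 C} C = -1 + 4 C$)
$B = 5016$ ($B = \left(-22\right) \left(-12\right) \left(- 3 \left(-1 + 4 \left(-1\right)\right) + 4\right) = 264 \left(- 3 \left(-1 - 4\right) + 4\right) = 264 \left(\left(-3\right) \left(-5\right) + 4\right) = 264 \left(15 + 4\right) = 264 \cdot 19 = 5016$)
$\frac{1}{B} = \frac{1}{5016}$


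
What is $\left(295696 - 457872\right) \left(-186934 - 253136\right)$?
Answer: $71368792320$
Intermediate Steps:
$\left(295696 - 457872\right) \left(-186934 - 253136\right) = \left(-162176\right) \left(-440070\right) = 71368792320$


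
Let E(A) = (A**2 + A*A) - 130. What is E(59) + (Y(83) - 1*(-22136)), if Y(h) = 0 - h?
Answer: 28885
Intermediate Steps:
E(A) = -130 + 2*A**2 (E(A) = (A**2 + A**2) - 130 = 2*A**2 - 130 = -130 + 2*A**2)
Y(h) = -h
E(59) + (Y(83) - 1*(-22136)) = (-130 + 2*59**2) + (-1*83 - 1*(-22136)) = (-130 + 2*3481) + (-83 + 22136) = (-130 + 6962) + 22053 = 6832 + 22053 = 28885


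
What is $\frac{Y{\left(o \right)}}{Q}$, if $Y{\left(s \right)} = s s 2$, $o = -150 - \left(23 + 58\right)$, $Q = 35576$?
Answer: $\frac{53361}{17788} \approx 2.9998$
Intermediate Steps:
$o = -231$ ($o = -150 - 81 = -231$)
$Y{\left(s \right)} = 2 s^{2}$ ($Y{\left(s \right)} = s^{2} \cdot 2 = 2 s^{2}$)
$\frac{Y{\left(o \right)}}{Q} = \frac{2 \left(-231\right)^{2}}{35576} = 2 \cdot 53361 \cdot \frac{1}{35576} = 106722 \cdot \frac{1}{35576} = \frac{53361}{17788}$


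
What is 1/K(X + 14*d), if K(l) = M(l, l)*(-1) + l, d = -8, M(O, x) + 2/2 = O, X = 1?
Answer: 1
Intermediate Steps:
M(O, x) = -1 + O
K(l) = 1 (K(l) = (-1 + l)*(-1) + l = (1 - l) + l = 1)
1/K(X + 14*d) = 1/1 = 1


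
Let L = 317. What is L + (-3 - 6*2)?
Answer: 302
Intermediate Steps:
L + (-3 - 6*2) = 317 + (-3 - 6*2) = 317 + (-3 - 12) = 317 - 15 = 302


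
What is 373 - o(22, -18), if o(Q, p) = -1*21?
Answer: 394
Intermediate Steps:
o(Q, p) = -21
373 - o(22, -18) = 373 - 1*(-21) = 373 + 21 = 394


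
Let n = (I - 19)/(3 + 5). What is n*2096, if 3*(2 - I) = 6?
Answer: -4978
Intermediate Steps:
I = 0 (I = 2 - ⅓*6 = 2 - 2 = 0)
n = -19/8 (n = (0 - 19)/(3 + 5) = -19/8 ≈ -2.3750)
n*2096 = -19/8*2096 = -4978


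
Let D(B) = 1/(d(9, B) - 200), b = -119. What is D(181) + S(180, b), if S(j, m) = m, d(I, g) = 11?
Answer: -22492/189 ≈ -119.01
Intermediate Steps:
D(B) = -1/189 (D(B) = 1/(11 - 200) = 1/(-189) = -1/189)
D(181) + S(180, b) = -1/189 - 119 = -22492/189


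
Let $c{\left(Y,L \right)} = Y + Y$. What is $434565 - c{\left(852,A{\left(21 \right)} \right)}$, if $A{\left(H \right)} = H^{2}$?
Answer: $432861$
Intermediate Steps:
$c{\left(Y,L \right)} = 2 Y$
$434565 - c{\left(852,A{\left(21 \right)} \right)} = 434565 - 2 \cdot 852 = 434565 - 1704 = 432861$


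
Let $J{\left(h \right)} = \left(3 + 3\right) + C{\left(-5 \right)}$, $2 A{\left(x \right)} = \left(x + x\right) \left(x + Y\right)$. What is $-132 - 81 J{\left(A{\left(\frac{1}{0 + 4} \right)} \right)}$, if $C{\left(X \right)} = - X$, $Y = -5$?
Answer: $-1023$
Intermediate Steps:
$A{\left(x \right)} = x \left(-5 + x\right)$ ($A{\left(x \right)} = \frac{\left(x + x\right) \left(x - 5\right)}{2} = \frac{2 x \left(-5 + x\right)}{2} = x \left(-5 + x\right)$)
$J{\left(h \right)} = 11$ ($J{\left(h \right)} = \left(3 + 3\right) - -5 = 6 + 5 = 11$)
$-132 - 81 J{\left(A{\left(\frac{1}{0 + 4} \right)} \right)} = -132 - 891 = -1023$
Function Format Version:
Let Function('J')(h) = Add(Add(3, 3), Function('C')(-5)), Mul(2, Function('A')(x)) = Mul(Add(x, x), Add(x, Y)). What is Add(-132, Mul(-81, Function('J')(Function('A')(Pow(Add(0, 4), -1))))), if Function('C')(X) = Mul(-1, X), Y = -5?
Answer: -1023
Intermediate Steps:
Function('A')(x) = Mul(x, Add(-5, x)) (Function('A')(x) = Mul(Rational(1, 2), Mul(Add(x, x), Add(x, -5))) = Mul(Rational(1, 2), Mul(Mul(2, x), Add(-5, x))) = Mul(Rational(1, 2), Mul(2, x, Add(-5, x))) = Mul(x, Add(-5, x)))
Function('J')(h) = 11 (Function('J')(h) = Add(Add(3, 3), Mul(-1, -5)) = Add(6, 5) = 11)
Add(-132, Mul(-81, Function('J')(Function('A')(Pow(Add(0, 4), -1))))) = Add(-132, Mul(-81, 11)) = Add(-132, -891) = -1023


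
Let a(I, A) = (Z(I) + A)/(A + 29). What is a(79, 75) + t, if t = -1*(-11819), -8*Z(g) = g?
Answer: 9833929/832 ≈ 11820.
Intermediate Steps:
Z(g) = -g/8
t = 11819
a(I, A) = (A - I/8)/(29 + A) (a(I, A) = (-I/8 + A)/(A + 29) = (A - I/8)/(29 + A))
a(79, 75) + t = (75 - ⅛*79)/(29 + 75) + 11819 = (75 - 79/8)/104 + 11819 = (1/104)*(521/8) + 11819 = 521/832 + 11819 = 9833929/832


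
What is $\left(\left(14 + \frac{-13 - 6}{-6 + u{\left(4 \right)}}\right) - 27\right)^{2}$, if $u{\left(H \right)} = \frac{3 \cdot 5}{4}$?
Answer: $\frac{1681}{81} \approx 20.753$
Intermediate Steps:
$u{\left(H \right)} = \frac{15}{4}$ ($u{\left(H \right)} = 15 \cdot \frac{1}{4} = \frac{15}{4}$)
$\left(\left(14 + \frac{-13 - 6}{-6 + u{\left(4 \right)}}\right) - 27\right)^{2} = \left(\left(14 + \frac{-13 - 6}{-6 + \frac{15}{4}}\right) - 27\right)^{2} = \left(\left(14 - \frac{19}{- \frac{9}{4}}\right) - 27\right)^{2} = \left(\left(14 - - \frac{76}{9}\right) - 27\right)^{2} = \left(\left(14 + \frac{76}{9}\right) - 27\right)^{2} = \left(\frac{202}{9} - 27\right)^{2} = \left(- \frac{41}{9}\right)^{2} = \frac{1681}{81}$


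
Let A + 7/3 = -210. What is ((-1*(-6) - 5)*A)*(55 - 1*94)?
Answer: 8281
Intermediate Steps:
A = -637/3 (A = -7/3 - 210 = -637/3 ≈ -212.33)
((-1*(-6) - 5)*A)*(55 - 1*94) = ((-1*(-6) - 5)*(-637/3))*(55 - 1*94) = ((6 - 5)*(-637/3))*(55 - 94) = (1*(-637/3))*(-39) = -637/3*(-39) = 8281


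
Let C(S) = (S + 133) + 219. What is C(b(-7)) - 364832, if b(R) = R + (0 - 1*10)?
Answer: -364497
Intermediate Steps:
b(R) = -10 + R (b(R) = R + (0 - 10) = R - 10 = -10 + R)
C(S) = 352 + S (C(S) = (133 + S) + 219 = 352 + S)
C(b(-7)) - 364832 = (352 + (-10 - 7)) - 364832 = (352 - 17) - 364832 = 335 - 364832 = -364497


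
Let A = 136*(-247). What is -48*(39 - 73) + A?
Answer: -31960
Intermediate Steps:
A = -33592
-48*(39 - 73) + A = -48*(39 - 73) - 33592 = -48*(-34) - 33592 = 1632 - 33592 = -31960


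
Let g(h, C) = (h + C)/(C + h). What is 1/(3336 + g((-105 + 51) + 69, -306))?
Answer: 1/3337 ≈ 0.00029967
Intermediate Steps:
g(h, C) = 1 (g(h, C) = (C + h)/(C + h) = 1)
1/(3336 + g((-105 + 51) + 69, -306)) = 1/(3336 + 1) = 1/3337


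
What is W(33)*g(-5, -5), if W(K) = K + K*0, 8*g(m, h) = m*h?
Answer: 825/8 ≈ 103.13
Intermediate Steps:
g(m, h) = h*m/8 (g(m, h) = (m*h)/8 = (h*m)/8 = h*m/8)
W(K) = K (W(K) = K + 0 = K)
W(33)*g(-5, -5) = 33*((⅛)*(-5)*(-5)) = 33*(25/8) = 825/8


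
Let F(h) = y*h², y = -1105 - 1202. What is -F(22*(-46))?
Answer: 2362700208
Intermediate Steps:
y = -2307
F(h) = -2307*h²
-F(22*(-46)) = -(-2307)*(22*(-46))² = -(-2307)*(-1012)² = -(-2307)*1024144 = -1*(-2362700208) = 2362700208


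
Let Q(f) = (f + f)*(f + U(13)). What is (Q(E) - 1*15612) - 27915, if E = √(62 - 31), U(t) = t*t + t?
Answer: -43465 + 364*√31 ≈ -41438.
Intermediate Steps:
U(t) = t + t² (U(t) = t² + t = t + t²)
E = √31 ≈ 5.5678
Q(f) = 2*f*(182 + f) (Q(f) = (f + f)*(f + 13*(1 + 13)) = (2*f)*(f + 13*14) = (2*f)*(f + 182) = (2*f)*(182 + f) = 2*f*(182 + f))
(Q(E) - 1*15612) - 27915 = (2*√31*(182 + √31) - 1*15612) - 27915 = (2*√31*(182 + √31) - 15612) - 27915 = (-15612 + 2*√31*(182 + √31)) - 27915 = -43527 + 2*√31*(182 + √31)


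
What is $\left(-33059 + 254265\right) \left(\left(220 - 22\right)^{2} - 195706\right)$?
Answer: $-34619181412$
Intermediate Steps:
$\left(-33059 + 254265\right) \left(\left(220 - 22\right)^{2} - 195706\right) = 221206 \left(198^{2} - 195706\right) = 221206 \left(39204 - 195706\right) = 221206 \left(-156502\right) = -34619181412$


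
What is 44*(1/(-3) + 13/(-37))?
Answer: -3344/111 ≈ -30.126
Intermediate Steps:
44*(1/(-3) + 13/(-37)) = 44*(-⅓ + 13*(-1/37)) = 44*(-⅓ - 13/37) = 44*(-76/111) = -3344/111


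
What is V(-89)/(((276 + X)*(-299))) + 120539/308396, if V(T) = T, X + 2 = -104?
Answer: 3077222307/7837884340 ≈ 0.39261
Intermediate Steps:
X = -106 (X = -2 - 104 = -106)
V(-89)/(((276 + X)*(-299))) + 120539/308396 = -89*(-1/(299*(276 - 106))) + 120539/308396 = -89/(170*(-299)) + 120539*(1/308396) = -89/(-50830) + 120539/308396 = -89*(-1/50830) + 120539/308396 = 89/50830 + 120539/308396 = 3077222307/7837884340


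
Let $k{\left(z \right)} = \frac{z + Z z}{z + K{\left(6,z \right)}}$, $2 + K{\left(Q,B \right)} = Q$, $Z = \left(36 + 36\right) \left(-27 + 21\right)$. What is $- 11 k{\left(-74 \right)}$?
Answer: $\frac{175417}{35} \approx 5011.9$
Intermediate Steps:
$Z = -432$ ($Z = 72 \left(-6\right) = -432$)
$K{\left(Q,B \right)} = -2 + Q$
$k{\left(z \right)} = - \frac{431 z}{4 + z}$ ($k{\left(z \right)} = \frac{z - 432 z}{z + \left(-2 + 6\right)} = \frac{\left(-431\right) z}{z + 4} = \frac{\left(-431\right) z}{4 + z} = - \frac{431 z}{4 + z}$)
$- 11 k{\left(-74 \right)} = - 11 \left(\left(-431\right) \left(-74\right) \frac{1}{4 - 74}\right) = - 11 \left(\left(-431\right) \left(-74\right) \frac{1}{-70}\right) = - 11 \left(\left(-431\right) \left(-74\right) \left(- \frac{1}{70}\right)\right) = \left(-11\right) \left(- \frac{15947}{35}\right) = \frac{175417}{35}$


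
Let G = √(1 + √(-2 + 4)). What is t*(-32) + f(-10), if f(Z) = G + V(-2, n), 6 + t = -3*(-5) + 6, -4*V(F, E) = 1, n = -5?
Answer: -1921/4 + √(1 + √2) ≈ -478.70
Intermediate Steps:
V(F, E) = -¼ (V(F, E) = -¼*1 = -¼)
t = 15 (t = -6 + (-3*(-5) + 6) = -6 + (15 + 6) = -6 + 21 = 15)
G = √(1 + √2) ≈ 1.5538
f(Z) = -¼ + √(1 + √2) (f(Z) = √(1 + √2) - ¼ = -¼ + √(1 + √2))
t*(-32) + f(-10) = 15*(-32) + (-¼ + √(1 + √2)) = -480 + (-¼ + √(1 + √2)) = -1921/4 + √(1 + √2)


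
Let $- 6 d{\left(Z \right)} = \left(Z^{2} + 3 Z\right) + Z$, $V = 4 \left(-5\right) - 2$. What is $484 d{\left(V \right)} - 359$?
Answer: $-32303$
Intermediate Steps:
$V = -22$ ($V = -20 - 2 = -22$)
$d{\left(Z \right)} = - \frac{2 Z}{3} - \frac{Z^{2}}{6}$ ($d{\left(Z \right)} = - \frac{\left(Z^{2} + 3 Z\right) + Z}{6} = - \frac{Z^{2} + 4 Z}{6} = - \frac{2 Z}{3} - \frac{Z^{2}}{6}$)
$484 d{\left(V \right)} - 359 = 484 \left(\left(- \frac{1}{6}\right) \left(-22\right) \left(4 - 22\right)\right) - 359 = 484 \left(\left(- \frac{1}{6}\right) \left(-22\right) \left(-18\right)\right) - 359 = 484 \left(-66\right) - 359 = -31944 - 359 = -32303$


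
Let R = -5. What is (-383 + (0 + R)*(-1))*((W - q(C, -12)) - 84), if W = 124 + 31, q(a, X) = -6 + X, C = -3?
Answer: -33642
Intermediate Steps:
W = 155
(-383 + (0 + R)*(-1))*((W - q(C, -12)) - 84) = (-383 + (0 - 5)*(-1))*((155 - (-6 - 12)) - 84) = (-383 - 5*(-1))*((155 - 1*(-18)) - 84) = (-383 + 5)*((155 + 18) - 84) = -378*(173 - 84) = -378*89 = -33642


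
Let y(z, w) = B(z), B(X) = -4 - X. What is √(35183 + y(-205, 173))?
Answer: 2*√8846 ≈ 188.11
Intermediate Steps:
y(z, w) = -4 - z
√(35183 + y(-205, 173)) = √(35183 + (-4 - 1*(-205))) = √(35183 + (-4 + 205)) = √(35183 + 201) = √35384 = 2*√8846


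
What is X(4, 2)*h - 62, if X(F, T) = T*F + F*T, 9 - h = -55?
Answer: 962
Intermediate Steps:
h = 64 (h = 9 - 1*(-55) = 9 + 55 = 64)
X(F, T) = 2*F*T (X(F, T) = F*T + F*T = 2*F*T)
X(4, 2)*h - 62 = (2*4*2)*64 - 62 = 16*64 - 62 = 1024 - 62 = 962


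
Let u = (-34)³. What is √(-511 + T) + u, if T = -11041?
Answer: -39304 + 76*I*√2 ≈ -39304.0 + 107.48*I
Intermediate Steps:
u = -39304
√(-511 + T) + u = √(-511 - 11041) - 39304 = √(-11552) - 39304 = 76*I*√2 - 39304 = -39304 + 76*I*√2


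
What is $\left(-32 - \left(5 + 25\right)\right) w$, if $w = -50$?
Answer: $3100$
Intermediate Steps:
$\left(-32 - \left(5 + 25\right)\right) w = \left(-32 - \left(5 + 25\right)\right) \left(-50\right) = \left(-32 - 30\right) \left(-50\right) = \left(-62\right) \left(-50\right) = 3100$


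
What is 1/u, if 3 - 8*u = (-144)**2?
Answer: -8/20733 ≈ -0.00038586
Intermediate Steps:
u = -20733/8 (u = 3/8 - 1/8*(-144)**2 = 3/8 - 1/8*20736 = 3/8 - 2592 = -20733/8 ≈ -2591.6)
1/u = 1/(-20733/8) = -8/20733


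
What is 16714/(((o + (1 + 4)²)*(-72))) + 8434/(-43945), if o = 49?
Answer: -389716541/117069480 ≈ -3.3289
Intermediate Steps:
16714/(((o + (1 + 4)²)*(-72))) + 8434/(-43945) = 16714/(((49 + (1 + 4)²)*(-72))) + 8434/(-43945) = 16714/(((49 + 5²)*(-72))) + 8434*(-1/43945) = 16714/(((49 + 25)*(-72))) - 8434/43945 = 16714/((74*(-72))) - 8434/43945 = 16714/(-5328) - 8434/43945 = 16714*(-1/5328) - 8434/43945 = -8357/2664 - 8434/43945 = -389716541/117069480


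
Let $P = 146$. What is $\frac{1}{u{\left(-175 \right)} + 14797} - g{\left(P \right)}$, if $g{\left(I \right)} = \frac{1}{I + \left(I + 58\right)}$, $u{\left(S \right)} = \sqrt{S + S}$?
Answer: $\frac{- 5 \sqrt{14} + 14447 i}{350 \left(- 14797 i + 5 \sqrt{14}\right)} \approx -0.0027896 - 8.5445 \cdot 10^{-8} i$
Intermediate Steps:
$u{\left(S \right)} = \sqrt{2} \sqrt{S}$ ($u{\left(S \right)} = \sqrt{2 S} = \sqrt{2} \sqrt{S}$)
$g{\left(I \right)} = \frac{1}{58 + 2 I}$ ($g{\left(I \right)} = \frac{1}{I + \left(58 + I\right)} = \frac{1}{58 + 2 I}$)
$\frac{1}{u{\left(-175 \right)} + 14797} - g{\left(P \right)} = \frac{1}{\sqrt{2} \sqrt{-175} + 14797} - \frac{1}{2 \left(29 + 146\right)} = \frac{1}{\sqrt{2} \cdot 5 i \sqrt{7} + 14797} - \frac{1}{2 \cdot 175} = \frac{1}{5 i \sqrt{14} + 14797} - \frac{1}{2} \cdot \frac{1}{175} = \frac{1}{14797 + 5 i \sqrt{14}} - \frac{1}{350} = - \frac{1}{350} + \frac{1}{14797 + 5 i \sqrt{14}}$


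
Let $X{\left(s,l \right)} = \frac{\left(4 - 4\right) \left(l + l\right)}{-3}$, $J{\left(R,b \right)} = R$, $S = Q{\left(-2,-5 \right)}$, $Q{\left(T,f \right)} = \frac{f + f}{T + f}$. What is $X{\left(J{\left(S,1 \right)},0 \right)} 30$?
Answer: $0$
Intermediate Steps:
$Q{\left(T,f \right)} = \frac{2 f}{T + f}$
$S = \frac{10}{7}$ ($S = 2 \left(-5\right) \frac{1}{-2 - 5} = 2 \left(-5\right) \frac{1}{-7} = 2 \left(-5\right) \left(- \frac{1}{7}\right) = \frac{10}{7} \approx 1.4286$)
$X{\left(s,l \right)} = 0$ ($X{\left(s,l \right)} = 0 \cdot 2 l \left(- \frac{1}{3}\right) = 0 \left(- \frac{1}{3}\right) = 0$)
$X{\left(J{\left(S,1 \right)},0 \right)} 30 = 0 \cdot 30 = 0$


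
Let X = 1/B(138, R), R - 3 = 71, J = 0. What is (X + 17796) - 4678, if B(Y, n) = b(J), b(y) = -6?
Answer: 78707/6 ≈ 13118.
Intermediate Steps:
R = 74 (R = 3 + 71 = 74)
B(Y, n) = -6
X = -⅙ (X = 1/(-6) = -⅙ ≈ -0.16667)
(X + 17796) - 4678 = (-⅙ + 17796) - 4678 = 106775/6 - 4678 = 78707/6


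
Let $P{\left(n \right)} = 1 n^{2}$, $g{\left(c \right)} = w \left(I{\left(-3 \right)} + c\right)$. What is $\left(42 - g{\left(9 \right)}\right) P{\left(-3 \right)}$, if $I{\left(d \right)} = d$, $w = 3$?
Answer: $216$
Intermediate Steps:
$g{\left(c \right)} = -9 + 3 c$ ($g{\left(c \right)} = 3 \left(-3 + c\right) = -9 + 3 c$)
$P{\left(n \right)} = n^{2}$
$\left(42 - g{\left(9 \right)}\right) P{\left(-3 \right)} = \left(42 - \left(-9 + 3 \cdot 9\right)\right) \left(-3\right)^{2} = \left(42 - \left(-9 + 27\right)\right) 9 = \left(42 - 18\right) 9 = 24 \cdot 9 = 216$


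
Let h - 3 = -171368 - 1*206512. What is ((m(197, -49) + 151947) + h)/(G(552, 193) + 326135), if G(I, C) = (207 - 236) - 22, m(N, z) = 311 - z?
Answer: -112785/163042 ≈ -0.69175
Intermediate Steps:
h = -377877 (h = 3 + (-171368 - 1*206512) = 3 + (-171368 - 206512) = 3 - 377880 = -377877)
G(I, C) = -51 (G(I, C) = -29 - 22 = -51)
((m(197, -49) + 151947) + h)/(G(552, 193) + 326135) = (((311 - 1*(-49)) + 151947) - 377877)/(-51 + 326135) = (((311 + 49) + 151947) - 377877)/326084 = ((360 + 151947) - 377877)*(1/326084) = (152307 - 377877)*(1/326084) = -225570*1/326084 = -112785/163042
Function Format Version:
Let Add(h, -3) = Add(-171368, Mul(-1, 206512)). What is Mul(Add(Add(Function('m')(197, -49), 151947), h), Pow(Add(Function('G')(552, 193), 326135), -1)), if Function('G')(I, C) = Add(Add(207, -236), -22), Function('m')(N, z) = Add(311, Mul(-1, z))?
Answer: Rational(-112785, 163042) ≈ -0.69175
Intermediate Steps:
h = -377877 (h = Add(3, Add(-171368, Mul(-1, 206512))) = Add(3, Add(-171368, -206512)) = Add(3, -377880) = -377877)
Function('G')(I, C) = -51 (Function('G')(I, C) = Add(-29, -22) = -51)
Mul(Add(Add(Function('m')(197, -49), 151947), h), Pow(Add(Function('G')(552, 193), 326135), -1)) = Mul(Add(Add(Add(311, Mul(-1, -49)), 151947), -377877), Pow(Add(-51, 326135), -1)) = Mul(Add(Add(Add(311, 49), 151947), -377877), Pow(326084, -1)) = Mul(Add(Add(360, 151947), -377877), Rational(1, 326084)) = Mul(Add(152307, -377877), Rational(1, 326084)) = Mul(-225570, Rational(1, 326084)) = Rational(-112785, 163042)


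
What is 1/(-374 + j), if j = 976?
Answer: 1/602 ≈ 0.0016611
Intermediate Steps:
1/(-374 + j) = 1/(-374 + 976) = 1/602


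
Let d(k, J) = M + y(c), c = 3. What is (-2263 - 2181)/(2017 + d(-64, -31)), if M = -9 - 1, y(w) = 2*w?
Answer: -404/183 ≈ -2.2076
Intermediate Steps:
M = -10
d(k, J) = -4 (d(k, J) = -10 + 2*3 = -10 + 6 = -4)
(-2263 - 2181)/(2017 + d(-64, -31)) = (-2263 - 2181)/(2017 - 4) = -4444/2013 = -4444*1/2013 = -404/183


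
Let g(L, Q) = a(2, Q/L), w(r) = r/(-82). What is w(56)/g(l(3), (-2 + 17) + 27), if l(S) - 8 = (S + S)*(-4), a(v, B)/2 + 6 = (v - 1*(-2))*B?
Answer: 28/1353 ≈ 0.020695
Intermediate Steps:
a(v, B) = -12 + 2*B*(2 + v) (a(v, B) = -12 + 2*((v - 1*(-2))*B) = -12 + 2*((v + 2)*B) = -12 + 2*((2 + v)*B) = -12 + 2*(B*(2 + v)) = -12 + 2*B*(2 + v))
w(r) = -r/82 (w(r) = r*(-1/82) = -r/82)
l(S) = 8 - 8*S (l(S) = 8 + (S + S)*(-4) = 8 + (2*S)*(-4) = 8 - 8*S)
g(L, Q) = -12 + 8*Q/L (g(L, Q) = -12 + 4*(Q/L) + 2*(Q/L)*2 = -12 + 4*Q/L + 4*Q/L = -12 + 8*Q/L)
w(56)/g(l(3), (-2 + 17) + 27) = (-1/82*56)/(-12 + 8*((-2 + 17) + 27)/(8 - 8*3)) = -28/(41*(-12 + 8*(15 + 27)/(8 - 24))) = -28/(41*(-12 + 8*42/(-16))) = -28/(41*(-12 + 8*42*(-1/16))) = -28/(41*(-12 - 21)) = -28/41/(-33) = -28/41*(-1/33) = 28/1353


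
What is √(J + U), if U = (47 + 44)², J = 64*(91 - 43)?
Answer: √11353 ≈ 106.55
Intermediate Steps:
J = 3072 (J = 64*48 = 3072)
U = 8281 (U = 91² = 8281)
√(J + U) = √(3072 + 8281) = √11353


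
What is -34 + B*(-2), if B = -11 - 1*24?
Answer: 36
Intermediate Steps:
B = -35 (B = -11 - 24 = -35)
-34 + B*(-2) = -34 - 35*(-2) = -34 + 70 = 36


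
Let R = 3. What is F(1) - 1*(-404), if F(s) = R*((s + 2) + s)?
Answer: 416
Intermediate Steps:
F(s) = 6 + 6*s (F(s) = 3*((s + 2) + s) = 3*((2 + s) + s) = 3*(2 + 2*s) = 6 + 6*s)
F(1) - 1*(-404) = (6 + 6*1) - 1*(-404) = (6 + 6) + 404 = 12 + 404 = 416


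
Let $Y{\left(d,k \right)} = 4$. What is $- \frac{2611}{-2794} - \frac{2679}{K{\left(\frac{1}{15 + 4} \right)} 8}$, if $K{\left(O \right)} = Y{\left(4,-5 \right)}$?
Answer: $- \frac{3700787}{44704} \approx -82.784$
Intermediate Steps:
$K{\left(O \right)} = 4$
$- \frac{2611}{-2794} - \frac{2679}{K{\left(\frac{1}{15 + 4} \right)} 8} = - \frac{2611}{-2794} - \frac{2679}{4 \cdot 8} = \left(-2611\right) \left(- \frac{1}{2794}\right) - \frac{2679}{32} = \frac{2611}{2794} - \frac{2679}{32} = - \frac{3700787}{44704}$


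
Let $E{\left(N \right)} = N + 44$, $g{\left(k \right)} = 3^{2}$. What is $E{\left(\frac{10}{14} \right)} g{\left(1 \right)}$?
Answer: $\frac{2817}{7} \approx 402.43$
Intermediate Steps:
$g{\left(k \right)} = 9$
$E{\left(N \right)} = 44 + N$
$E{\left(\frac{10}{14} \right)} g{\left(1 \right)} = \left(44 + \frac{10}{14}\right) 9 = \left(44 + 10 \cdot \frac{1}{14}\right) 9 = \left(44 + \frac{5}{7}\right) 9 = \frac{313}{7} \cdot 9 = \frac{2817}{7}$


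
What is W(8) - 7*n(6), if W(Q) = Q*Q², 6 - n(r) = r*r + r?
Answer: 764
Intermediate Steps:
n(r) = 6 - r - r² (n(r) = 6 - (r*r + r) = 6 - (r² + r) = 6 - (r + r²) = 6 + (-r - r²) = 6 - r - r²)
W(Q) = Q³
W(8) - 7*n(6) = 8³ - 7*(6 - 1*6 - 1*6²) = 512 - 7*(6 - 6 - 1*36) = 512 - 7*(6 - 6 - 36) = 512 - 7*(-36) = 512 + 252 = 764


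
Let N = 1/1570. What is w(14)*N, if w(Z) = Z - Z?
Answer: 0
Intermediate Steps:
N = 1/1570 ≈ 0.00063694
w(Z) = 0
w(14)*N = 0*(1/1570) = 0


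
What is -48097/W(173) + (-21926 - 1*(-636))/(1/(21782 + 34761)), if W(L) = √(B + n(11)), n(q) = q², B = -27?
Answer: -1203800470 - 48097*√94/94 ≈ -1.2038e+9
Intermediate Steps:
W(L) = √94 (W(L) = √(-27 + 11²) = √(-27 + 121) = √94)
-48097/W(173) + (-21926 - 1*(-636))/(1/(21782 + 34761)) = -48097*√94/94 + (-21926 - 1*(-636))/(1/(21782 + 34761)) = -48097*√94/94 + (-21926 + 636)/(1/56543) = -48097*√94/94 - 21290/1/56543 = -48097*√94/94 - 21290*56543 = -48097*√94/94 - 1203800470 = -1203800470 - 48097*√94/94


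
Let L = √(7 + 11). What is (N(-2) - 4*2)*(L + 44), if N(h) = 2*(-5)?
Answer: -792 - 54*√2 ≈ -868.37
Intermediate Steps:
N(h) = -10
L = 3*√2 (L = √18 = 3*√2 ≈ 4.2426)
(N(-2) - 4*2)*(L + 44) = (-10 - 4*2)*(3*√2 + 44) = (-10 - 8)*(44 + 3*√2) = -18*(44 + 3*√2) = -792 - 54*√2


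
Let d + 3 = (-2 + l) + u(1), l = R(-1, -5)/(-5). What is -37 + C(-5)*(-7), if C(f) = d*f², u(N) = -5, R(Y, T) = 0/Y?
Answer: 1713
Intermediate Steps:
R(Y, T) = 0
l = 0 (l = 0/(-5) = 0*(-⅕) = 0)
d = -10 (d = -3 + ((-2 + 0) - 5) = -3 + (-2 - 5) = -3 - 7 = -10)
C(f) = -10*f²
-37 + C(-5)*(-7) = -37 - 10*(-5)²*(-7) = -37 - 10*25*(-7) = -37 - 250*(-7) = -37 + 1750 = 1713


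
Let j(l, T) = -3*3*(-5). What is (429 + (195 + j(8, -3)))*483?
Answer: 323127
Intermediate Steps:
j(l, T) = 45 (j(l, T) = -9*(-5) = 45)
(429 + (195 + j(8, -3)))*483 = (429 + (195 + 45))*483 = (429 + 240)*483 = 669*483 = 323127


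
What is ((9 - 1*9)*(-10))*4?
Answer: 0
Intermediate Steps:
((9 - 1*9)*(-10))*4 = ((9 - 9)*(-10))*4 = (0*(-10))*4 = 0*4 = 0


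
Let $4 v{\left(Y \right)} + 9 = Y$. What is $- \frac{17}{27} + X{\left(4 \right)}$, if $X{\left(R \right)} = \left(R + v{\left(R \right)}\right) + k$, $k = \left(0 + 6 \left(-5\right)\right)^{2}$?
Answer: $\frac{97429}{108} \approx 902.12$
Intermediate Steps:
$v{\left(Y \right)} = - \frac{9}{4} + \frac{Y}{4}$
$k = 900$ ($k = \left(0 - 30\right)^{2} = \left(-30\right)^{2} = 900$)
$X{\left(R \right)} = \frac{3591}{4} + \frac{5 R}{4}$ ($X{\left(R \right)} = \left(R + \left(- \frac{9}{4} + \frac{R}{4}\right)\right) + 900 = \left(- \frac{9}{4} + \frac{5 R}{4}\right) + 900 = \frac{3591}{4} + \frac{5 R}{4}$)
$- \frac{17}{27} + X{\left(4 \right)} = - \frac{17}{27} + \left(\frac{3591}{4} + \frac{5}{4} \cdot 4\right) = \left(-17\right) \frac{1}{27} + \left(\frac{3591}{4} + 5\right) = - \frac{17}{27} + \frac{3611}{4} = \frac{97429}{108}$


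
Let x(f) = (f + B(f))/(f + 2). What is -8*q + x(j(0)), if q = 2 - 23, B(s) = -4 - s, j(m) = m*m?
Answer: 166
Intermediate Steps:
j(m) = m²
q = -21
x(f) = -4/(2 + f) (x(f) = (f + (-4 - f))/(f + 2) = -4/(2 + f))
-8*q + x(j(0)) = -8*(-21) - 4/(2 + 0²) = 168 - 4/(2 + 0) = 168 - 4/2 = 168 - 4*½ = 168 - 2 = 166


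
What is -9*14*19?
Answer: -2394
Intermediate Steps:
-9*14*19 = -126*19 = -2394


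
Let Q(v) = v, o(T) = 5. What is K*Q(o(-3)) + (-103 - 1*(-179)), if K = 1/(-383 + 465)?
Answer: 6237/82 ≈ 76.061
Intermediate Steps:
K = 1/82 ≈ 0.012195
K*Q(o(-3)) + (-103 - 1*(-179)) = (1/82)*5 + (-103 - 1*(-179)) = 5/82 + (-103 + 179) = 5/82 + 76 = 6237/82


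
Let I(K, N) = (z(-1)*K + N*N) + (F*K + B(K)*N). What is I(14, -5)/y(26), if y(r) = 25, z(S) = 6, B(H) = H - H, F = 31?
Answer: 543/25 ≈ 21.720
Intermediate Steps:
B(H) = 0
I(K, N) = N² + 37*K (I(K, N) = (6*K + N*N) + (31*K + 0*N) = (6*K + N²) + (31*K + 0) = (N² + 6*K) + 31*K = N² + 37*K)
I(14, -5)/y(26) = ((-5)² + 37*14)/25 = (25 + 518)*(1/25) = 543*(1/25) = 543/25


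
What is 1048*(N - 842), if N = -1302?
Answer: -2246912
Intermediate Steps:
1048*(N - 842) = 1048*(-1302 - 842) = 1048*(-2144) = -2246912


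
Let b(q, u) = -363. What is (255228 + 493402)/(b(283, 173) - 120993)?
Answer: -374315/60678 ≈ -6.1689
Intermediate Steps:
(255228 + 493402)/(b(283, 173) - 120993) = (255228 + 493402)/(-363 - 120993) = 748630/(-121356) = 748630*(-1/121356) = -374315/60678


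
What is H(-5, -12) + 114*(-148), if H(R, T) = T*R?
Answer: -16812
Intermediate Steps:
H(R, T) = R*T
H(-5, -12) + 114*(-148) = -5*(-12) + 114*(-148) = 60 - 16872 = -16812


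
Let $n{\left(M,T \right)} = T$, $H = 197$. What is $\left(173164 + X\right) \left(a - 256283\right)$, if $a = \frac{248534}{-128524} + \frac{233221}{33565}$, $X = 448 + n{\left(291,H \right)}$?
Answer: $- \frac{8734373642831381217}{196086730} \approx -4.4543 \cdot 10^{10}$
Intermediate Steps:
$X = 645$ ($X = 448 + 197 = 645$)
$a = \frac{983293277}{196086730}$ ($a = 248534 \left(- \frac{1}{128524}\right) + 233221 \cdot \frac{1}{33565} = - \frac{11297}{5842} + \frac{233221}{33565} = \frac{983293277}{196086730} \approx 5.0146$)
$\left(173164 + X\right) \left(a - 256283\right) = \left(173164 + 645\right) \left(\frac{983293277}{196086730} - 256283\right) = 173809 \left(- \frac{50252712131313}{196086730}\right) = - \frac{8734373642831381217}{196086730}$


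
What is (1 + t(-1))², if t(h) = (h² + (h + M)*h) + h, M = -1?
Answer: 9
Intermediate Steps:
t(h) = h + h² + h*(-1 + h) (t(h) = (h² + (h - 1)*h) + h = (h² + (-1 + h)*h) + h = (h² + h*(-1 + h)) + h = h + h² + h*(-1 + h))
(1 + t(-1))² = (1 + 2*(-1)²)² = (1 + 2*1)² = (1 + 2)² = 3² = 9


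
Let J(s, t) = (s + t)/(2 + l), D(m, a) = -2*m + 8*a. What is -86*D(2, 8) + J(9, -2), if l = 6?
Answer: -41273/8 ≈ -5159.1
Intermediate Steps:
J(s, t) = s/8 + t/8 (J(s, t) = (s + t)/(2 + 6) = (s + t)/8 = (s + t)*(⅛) = s/8 + t/8)
-86*D(2, 8) + J(9, -2) = -86*(-2*2 + 8*8) + ((⅛)*9 + (⅛)*(-2)) = -86*(-4 + 64) + (9/8 - ¼) = -86*60 + 7/8 = -5160 + 7/8 = -41273/8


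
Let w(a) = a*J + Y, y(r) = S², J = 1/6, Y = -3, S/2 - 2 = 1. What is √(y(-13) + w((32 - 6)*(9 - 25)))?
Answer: I*√327/3 ≈ 6.0277*I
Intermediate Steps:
S = 6 (S = 4 + 2*1 = 4 + 2 = 6)
J = ⅙ ≈ 0.16667
y(r) = 36 (y(r) = 6² = 36)
w(a) = -3 + a/6 (w(a) = a*(⅙) - 3 = a/6 - 3 = -3 + a/6)
√(y(-13) + w((32 - 6)*(9 - 25))) = √(36 + (-3 + ((32 - 6)*(9 - 25))/6)) = √(36 + (-3 + (26*(-16))/6)) = √(36 + (-3 + (⅙)*(-416))) = √(36 + (-3 - 208/3)) = √(36 - 217/3) = √(-109/3) = I*√327/3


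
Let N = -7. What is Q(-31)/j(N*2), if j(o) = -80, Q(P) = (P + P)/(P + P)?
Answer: -1/80 ≈ -0.012500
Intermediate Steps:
Q(P) = 1 (Q(P) = (2*P)/((2*P)) = (2*P)*(1/(2*P)) = 1)
Q(-31)/j(N*2) = 1/(-80) = 1*(-1/80) = -1/80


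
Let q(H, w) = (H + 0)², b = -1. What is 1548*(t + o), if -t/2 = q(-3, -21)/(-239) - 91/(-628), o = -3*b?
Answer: 161797734/37523 ≈ 4312.0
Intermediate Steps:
o = 3 (o = -3*(-1) = 3)
q(H, w) = H²
t = -16097/75046 (t = -2*((-3)²/(-239) - 91/(-628)) = -2*(9*(-1/239) - 91*(-1/628)) = -2*(-9/239 + 91/628) = -2*16097/150092 = -16097/75046 ≈ -0.21450)
1548*(t + o) = 1548*(-16097/75046 + 3) = 1548*(209041/75046) = 161797734/37523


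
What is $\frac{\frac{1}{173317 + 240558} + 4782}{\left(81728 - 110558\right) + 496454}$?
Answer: $\frac{1979150251}{193537883000} \approx 0.010226$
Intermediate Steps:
$\frac{\frac{1}{173317 + 240558} + 4782}{\left(81728 - 110558\right) + 496454} = \frac{\frac{1}{413875} + 4782}{\left(81728 - 110558\right) + 496454} = \frac{\frac{1}{413875} + 4782}{-28830 + 496454} = \frac{1979150251}{413875 \cdot 467624} = \frac{1979150251}{413875} \cdot \frac{1}{467624} = \frac{1979150251}{193537883000}$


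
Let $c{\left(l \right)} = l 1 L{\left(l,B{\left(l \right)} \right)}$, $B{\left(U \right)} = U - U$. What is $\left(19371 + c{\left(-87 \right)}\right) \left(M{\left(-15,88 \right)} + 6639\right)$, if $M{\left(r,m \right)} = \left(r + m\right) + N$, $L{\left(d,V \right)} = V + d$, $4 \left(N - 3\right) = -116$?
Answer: $180120840$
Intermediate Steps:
$N = -26$ ($N = 3 + \frac{1}{4} \left(-116\right) = 3 - 29 = -26$)
$B{\left(U \right)} = 0$
$M{\left(r,m \right)} = -26 + m + r$ ($M{\left(r,m \right)} = \left(r + m\right) - 26 = \left(m + r\right) - 26 = -26 + m + r$)
$c{\left(l \right)} = l^{2}$ ($c{\left(l \right)} = l 1 \left(0 + l\right) = l l = l^{2}$)
$\left(19371 + c{\left(-87 \right)}\right) \left(M{\left(-15,88 \right)} + 6639\right) = \left(19371 + \left(-87\right)^{2}\right) \left(\left(-26 + 88 - 15\right) + 6639\right) = \left(19371 + 7569\right) \left(47 + 6639\right) = 26940 \cdot 6686 = 180120840$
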